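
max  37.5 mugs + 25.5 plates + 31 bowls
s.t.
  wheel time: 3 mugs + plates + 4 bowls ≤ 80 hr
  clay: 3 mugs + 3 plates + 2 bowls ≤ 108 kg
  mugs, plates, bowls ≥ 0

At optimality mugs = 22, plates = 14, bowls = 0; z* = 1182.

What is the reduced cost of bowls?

-6

Check each constraint at x*: wheel time 80/80 (tight); clay 108/108 (tight).
Dual feasibility on the basic columns requires 3·y_wheel time + 3·y_clay = 37.5, 1·y_wheel time + 3·y_clay = 25.5.
→ y_wheel time = 6 and y_clay = 6.5.
Reduced cost of bowls: c₃ − yᵀa₃ = 31 − (6·4 + 6.5·2) = 31 − 37 = -6.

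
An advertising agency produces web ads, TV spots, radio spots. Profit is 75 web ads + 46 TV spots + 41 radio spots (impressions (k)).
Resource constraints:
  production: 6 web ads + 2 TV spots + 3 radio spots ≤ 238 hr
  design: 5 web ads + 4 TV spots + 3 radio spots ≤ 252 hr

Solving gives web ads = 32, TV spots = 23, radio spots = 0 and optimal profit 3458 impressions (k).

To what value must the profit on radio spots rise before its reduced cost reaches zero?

42

Check each constraint at x*: production 238/238 (tight); design 252/252 (tight).
Dual feasibility on the basic columns requires 6·y_production + 5·y_design = 75, 2·y_production + 4·y_design = 46.
Solving: y_production = 5, y_design = 9.
radio spots enters the basis when its profit ≥ yᵀa₃ = 5·3 + 9·3 = 42.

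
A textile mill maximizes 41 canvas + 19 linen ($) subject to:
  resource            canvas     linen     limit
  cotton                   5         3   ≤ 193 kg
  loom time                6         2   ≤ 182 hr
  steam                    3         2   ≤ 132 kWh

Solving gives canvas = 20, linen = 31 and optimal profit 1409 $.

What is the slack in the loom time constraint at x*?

loom time used = 6·20 + 2·31 = 182; slack = 182 − 182 = 0.

0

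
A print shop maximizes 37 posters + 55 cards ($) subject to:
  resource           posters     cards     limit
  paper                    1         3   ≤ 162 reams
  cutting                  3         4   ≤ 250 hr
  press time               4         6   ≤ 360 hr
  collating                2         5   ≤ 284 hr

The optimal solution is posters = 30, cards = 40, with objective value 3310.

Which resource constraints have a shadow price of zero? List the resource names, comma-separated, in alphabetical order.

paper: 150/162 (slack 12)
cutting: 250/250 (binding)
press time: 360/360 (binding)
collating: 260/284 (slack 24)
By complementary slackness, a constraint with positive slack has shadow price 0 → collating, paper.

collating, paper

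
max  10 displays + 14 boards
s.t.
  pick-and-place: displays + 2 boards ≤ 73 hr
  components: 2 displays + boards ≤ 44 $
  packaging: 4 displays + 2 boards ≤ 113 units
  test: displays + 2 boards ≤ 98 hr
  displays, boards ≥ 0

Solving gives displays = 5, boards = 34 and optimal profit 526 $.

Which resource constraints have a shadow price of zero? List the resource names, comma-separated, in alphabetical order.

pick-and-place: 73/73 (binding)
components: 44/44 (binding)
packaging: 88/113 (slack 25)
test: 73/98 (slack 25)
By complementary slackness, a constraint with positive slack has shadow price 0 → packaging, test.

packaging, test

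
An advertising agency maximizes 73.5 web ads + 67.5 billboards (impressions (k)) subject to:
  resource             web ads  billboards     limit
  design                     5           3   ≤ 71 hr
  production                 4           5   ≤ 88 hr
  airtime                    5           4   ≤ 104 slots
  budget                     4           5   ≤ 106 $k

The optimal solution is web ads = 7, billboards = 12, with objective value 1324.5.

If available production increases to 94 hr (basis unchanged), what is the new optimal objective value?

1378.5

At the optimum: design uses 71 of 71 (binding); production uses 88 of 88 (binding); airtime uses 83 of 104 (slack = 21); budget uses 88 of 106 (slack = 18).
Since airtime, budget are not tight, their duals are 0.
Dual feasibility on the basic columns requires 5·y_design + 4·y_production = 73.5, 3·y_design + 5·y_production = 67.5.
This yields shadow prices y_design = 7.5, y_production = 9.
Δz = y_production·Δb = 9 × (6) = 54, so new z* = 1324.5 + 54 = 1378.5.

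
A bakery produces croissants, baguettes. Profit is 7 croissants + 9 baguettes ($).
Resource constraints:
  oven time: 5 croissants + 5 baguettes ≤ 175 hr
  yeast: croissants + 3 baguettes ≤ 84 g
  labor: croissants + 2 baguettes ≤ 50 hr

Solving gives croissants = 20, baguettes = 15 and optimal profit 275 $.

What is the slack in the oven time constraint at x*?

oven time used = 5·20 + 5·15 = 175; slack = 175 − 175 = 0.

0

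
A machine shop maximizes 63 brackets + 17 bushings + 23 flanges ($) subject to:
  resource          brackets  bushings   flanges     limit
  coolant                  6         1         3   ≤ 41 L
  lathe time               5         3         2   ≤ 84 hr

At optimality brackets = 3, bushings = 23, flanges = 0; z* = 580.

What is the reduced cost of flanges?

-7

Both coolant and lathe time are binding at x*.
The binding rows give the dual system: 6·y_coolant + 5·y_lathe time = 63 and 1·y_coolant + 3·y_lathe time = 17.
Solving: y_coolant = 8, y_lathe time = 3.
Reduced cost of flanges: c₃ − yᵀa₃ = 23 − (8·3 + 3·2) = 23 − 30 = -7.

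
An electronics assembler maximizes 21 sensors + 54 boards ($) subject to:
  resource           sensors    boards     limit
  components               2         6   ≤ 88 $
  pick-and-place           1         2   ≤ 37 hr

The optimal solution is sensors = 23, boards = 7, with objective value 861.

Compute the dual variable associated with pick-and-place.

9

At the optimum: components uses 88 of 88 (binding); pick-and-place uses 37 of 37 (binding).
Dual feasibility on the basic columns requires 2·y_components + 1·y_pick-and-place = 21, 6·y_components + 2·y_pick-and-place = 54.
This yields shadow prices y_components = 6, y_pick-and-place = 9.
Shadow price of pick-and-place = 9.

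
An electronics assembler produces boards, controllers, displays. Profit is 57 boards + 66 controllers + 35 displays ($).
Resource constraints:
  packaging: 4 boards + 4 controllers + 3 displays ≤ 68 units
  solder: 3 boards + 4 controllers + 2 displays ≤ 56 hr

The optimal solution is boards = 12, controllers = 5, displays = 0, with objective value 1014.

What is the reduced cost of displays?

Check each constraint at x*: packaging 68/68 (tight); solder 56/56 (tight).
Dual feasibility on the basic columns requires 4·y_packaging + 3·y_solder = 57, 4·y_packaging + 4·y_solder = 66.
This yields shadow prices y_packaging = 7.5, y_solder = 9.
Reduced cost of displays: c₃ − yᵀa₃ = 35 − (7.5·3 + 9·2) = 35 − 40.5 = -5.5.

-5.5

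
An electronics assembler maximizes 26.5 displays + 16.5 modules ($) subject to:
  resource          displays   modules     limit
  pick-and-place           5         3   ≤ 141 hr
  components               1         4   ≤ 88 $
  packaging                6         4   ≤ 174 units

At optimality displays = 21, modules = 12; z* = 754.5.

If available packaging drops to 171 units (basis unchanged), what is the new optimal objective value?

Binding: pick-and-place and packaging. Non-binding: components (19 unused).
By complementary slackness, y = 0 for the non-binding constraint.
From A_Bᵀ y = c: 5·y_pick-and-place + 6·y_packaging = 26.5; 3·y_pick-and-place + 4·y_packaging = 16.5.
This yields shadow prices y_pick-and-place = 3.5, y_packaging = 1.5.
Δz = y_packaging·Δb = 1.5 × (-3) = -4.5, so new z* = 754.5 − 4.5 = 750.

750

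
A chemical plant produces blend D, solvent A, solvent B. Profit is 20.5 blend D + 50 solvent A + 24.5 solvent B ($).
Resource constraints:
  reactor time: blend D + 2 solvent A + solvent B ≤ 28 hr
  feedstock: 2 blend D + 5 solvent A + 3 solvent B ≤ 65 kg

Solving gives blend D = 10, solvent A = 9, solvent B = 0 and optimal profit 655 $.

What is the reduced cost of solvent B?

-5

Both reactor time and feedstock are binding at x*.
Dual feasibility on the basic columns requires 1·y_reactor time + 2·y_feedstock = 20.5, 2·y_reactor time + 5·y_feedstock = 50.
Solving: y_reactor time = 2.5, y_feedstock = 9.
Reduced cost of solvent B: c₃ − yᵀa₃ = 24.5 − (2.5·1 + 9·3) = 24.5 − 29.5 = -5.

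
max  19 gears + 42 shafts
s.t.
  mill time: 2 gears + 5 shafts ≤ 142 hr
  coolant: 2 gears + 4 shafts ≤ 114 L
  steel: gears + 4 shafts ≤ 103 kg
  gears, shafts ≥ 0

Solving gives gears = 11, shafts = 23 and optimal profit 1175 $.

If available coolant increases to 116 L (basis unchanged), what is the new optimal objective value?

Binding: coolant and steel. Non-binding: mill time (5 unused).
Since mill time is not tight, its dual is 0.
Dual feasibility on the basic columns requires 2·y_coolant + 1·y_steel = 19, 4·y_coolant + 4·y_steel = 42.
Solving: y_coolant = 8.5, y_steel = 2.
Δz = y_coolant·Δb = 8.5 × (2) = 17, so new z* = 1175 + 17 = 1192.

1192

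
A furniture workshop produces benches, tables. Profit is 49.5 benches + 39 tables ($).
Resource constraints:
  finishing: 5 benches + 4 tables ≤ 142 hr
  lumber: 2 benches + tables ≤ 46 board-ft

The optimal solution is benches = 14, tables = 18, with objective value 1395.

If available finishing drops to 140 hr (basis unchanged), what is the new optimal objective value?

At the optimum: finishing uses 142 of 142 (binding); lumber uses 46 of 46 (binding).
The binding rows give the dual system: 5·y_finishing + 2·y_lumber = 49.5 and 4·y_finishing + 1·y_lumber = 39.
→ y_finishing = 9.5 and y_lumber = 1.
Δz = y_finishing·Δb = 9.5 × (-2) = -19, so new z* = 1395 − 19 = 1376.

1376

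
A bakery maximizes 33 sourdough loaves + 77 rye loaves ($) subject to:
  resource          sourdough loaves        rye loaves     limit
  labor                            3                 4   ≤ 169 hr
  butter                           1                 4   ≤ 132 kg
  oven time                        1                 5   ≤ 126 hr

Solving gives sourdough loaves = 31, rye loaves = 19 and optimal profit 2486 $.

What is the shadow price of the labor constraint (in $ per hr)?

At the optimum: labor uses 169 of 169 (binding); butter uses 107 of 132 (slack = 25); oven time uses 126 of 126 (binding).
Since butter is not tight, its dual is 0.
The binding rows give the dual system: 3·y_labor + 1·y_oven time = 33 and 4·y_labor + 5·y_oven time = 77.
→ y_labor = 8 and y_oven time = 9.
Shadow price of labor = 8.

8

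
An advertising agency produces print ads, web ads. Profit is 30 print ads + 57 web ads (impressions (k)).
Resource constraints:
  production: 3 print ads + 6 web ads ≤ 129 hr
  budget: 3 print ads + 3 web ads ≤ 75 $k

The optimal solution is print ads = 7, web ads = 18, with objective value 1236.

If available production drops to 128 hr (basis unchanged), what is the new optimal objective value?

1227

Both production and budget are binding at x*.
Dual feasibility on the basic columns requires 3·y_production + 3·y_budget = 30, 6·y_production + 3·y_budget = 57.
Solving: y_production = 9, y_budget = 1.
Δz = y_production·Δb = 9 × (-1) = -9, so new z* = 1236 − 9 = 1227.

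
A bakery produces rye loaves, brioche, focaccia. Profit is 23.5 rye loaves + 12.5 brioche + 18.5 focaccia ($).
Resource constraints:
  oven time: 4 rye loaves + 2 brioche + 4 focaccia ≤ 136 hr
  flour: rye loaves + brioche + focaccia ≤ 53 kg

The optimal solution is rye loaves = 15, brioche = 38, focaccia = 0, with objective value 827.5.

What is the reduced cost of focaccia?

At the optimum: oven time uses 136 of 136 (binding); flour uses 53 of 53 (binding).
Dual feasibility on the basic columns requires 4·y_oven time + 1·y_flour = 23.5, 2·y_oven time + 1·y_flour = 12.5.
This yields shadow prices y_oven time = 5.5, y_flour = 1.5.
Reduced cost of focaccia: c₃ − yᵀa₃ = 18.5 − (5.5·4 + 1.5·1) = 18.5 − 23.5 = -5.

-5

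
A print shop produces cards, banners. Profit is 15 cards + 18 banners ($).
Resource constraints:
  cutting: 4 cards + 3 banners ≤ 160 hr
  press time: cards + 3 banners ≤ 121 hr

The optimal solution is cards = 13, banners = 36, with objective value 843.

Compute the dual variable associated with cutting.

3

Both cutting and press time are binding at x*.
Dual feasibility on the basic columns requires 4·y_cutting + 1·y_press time = 15, 3·y_cutting + 3·y_press time = 18.
Solving: y_cutting = 3, y_press time = 3.
Shadow price of cutting = 3.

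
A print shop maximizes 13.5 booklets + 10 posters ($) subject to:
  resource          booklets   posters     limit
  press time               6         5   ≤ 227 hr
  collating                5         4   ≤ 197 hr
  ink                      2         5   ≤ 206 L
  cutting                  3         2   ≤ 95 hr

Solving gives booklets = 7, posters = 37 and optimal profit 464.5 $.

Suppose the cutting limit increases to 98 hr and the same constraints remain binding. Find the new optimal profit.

At the optimum: press time uses 227 of 227 (binding); collating uses 183 of 197 (slack = 14); ink uses 199 of 206 (slack = 7); cutting uses 95 of 95 (binding).
Slack constraints have shadow price 0 (complementary slackness).
From A_Bᵀ y = c: 6·y_press time + 3·y_cutting = 13.5; 5·y_press time + 2·y_cutting = 10.
→ y_press time = 1 and y_cutting = 2.5.
Δz = y_cutting·Δb = 2.5 × (3) = 7.5, so new z* = 464.5 + 7.5 = 472.

472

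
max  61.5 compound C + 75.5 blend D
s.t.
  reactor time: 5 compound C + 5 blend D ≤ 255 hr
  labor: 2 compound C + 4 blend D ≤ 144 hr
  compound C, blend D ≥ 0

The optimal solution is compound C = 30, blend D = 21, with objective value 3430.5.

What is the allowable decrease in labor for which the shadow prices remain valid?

Binding constraints: reactor time, labor. The basis is B = [[5,5],[2,4]] with det 10.
Per unit decrease in labor, x* moves by d = (0.5, -0.5).
The basis stays optimal until blend D reaches 0; allowable decrease = 42 hr.

42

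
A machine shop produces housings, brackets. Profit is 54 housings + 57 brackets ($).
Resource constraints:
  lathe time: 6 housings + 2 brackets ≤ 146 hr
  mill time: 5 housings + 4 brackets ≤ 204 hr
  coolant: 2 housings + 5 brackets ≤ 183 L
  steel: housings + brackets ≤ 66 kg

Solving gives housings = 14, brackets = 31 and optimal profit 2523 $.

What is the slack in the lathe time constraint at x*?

lathe time used = 6·14 + 2·31 = 146; slack = 146 − 146 = 0.

0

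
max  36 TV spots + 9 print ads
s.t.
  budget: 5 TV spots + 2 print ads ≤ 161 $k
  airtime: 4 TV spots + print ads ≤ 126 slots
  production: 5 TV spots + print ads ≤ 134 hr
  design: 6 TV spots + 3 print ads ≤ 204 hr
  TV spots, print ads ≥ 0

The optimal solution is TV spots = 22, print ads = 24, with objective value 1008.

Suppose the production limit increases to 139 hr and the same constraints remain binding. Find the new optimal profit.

1038

At the optimum: budget uses 158 of 161 (slack = 3); airtime uses 112 of 126 (slack = 14); production uses 134 of 134 (binding); design uses 204 of 204 (binding).
By complementary slackness, y = 0 for the non-binding constraints.
From A_Bᵀ y = c: 5·y_production + 6·y_design = 36; 1·y_production + 3·y_design = 9.
→ y_production = 6 and y_design = 1.
Δz = y_production·Δb = 6 × (5) = 30, so new z* = 1008 + 30 = 1038.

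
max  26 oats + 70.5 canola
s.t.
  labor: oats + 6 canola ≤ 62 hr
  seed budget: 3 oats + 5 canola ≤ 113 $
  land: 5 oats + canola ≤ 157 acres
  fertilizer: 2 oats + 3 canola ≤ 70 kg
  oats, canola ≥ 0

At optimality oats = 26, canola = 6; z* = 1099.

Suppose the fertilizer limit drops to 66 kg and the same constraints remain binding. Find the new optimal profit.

Binding: labor and fertilizer. Non-binding: seed budget (5 unused), land (21 unused).
Since seed budget, land are not tight, their duals are 0.
The binding rows give the dual system: 1·y_labor + 2·y_fertilizer = 26 and 6·y_labor + 3·y_fertilizer = 70.5.
→ y_labor = 7 and y_fertilizer = 9.5.
Δz = y_fertilizer·Δb = 9.5 × (-4) = -38, so new z* = 1099 − 38 = 1061.

1061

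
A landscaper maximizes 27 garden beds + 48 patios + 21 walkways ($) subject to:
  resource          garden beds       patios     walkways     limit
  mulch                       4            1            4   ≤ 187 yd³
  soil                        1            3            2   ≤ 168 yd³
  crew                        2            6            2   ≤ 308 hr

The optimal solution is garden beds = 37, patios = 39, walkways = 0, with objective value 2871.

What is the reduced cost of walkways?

Binding: mulch and crew. Non-binding: soil (14 unused).
By complementary slackness, y = 0 for the non-binding constraint.
From A_Bᵀ y = c: 4·y_mulch + 2·y_crew = 27; 1·y_mulch + 6·y_crew = 48.
→ y_mulch = 3 and y_crew = 7.5.
Reduced cost of walkways: c₃ − yᵀa₃ = 21 − (3·4 + 7.5·2) = 21 − 27 = -6.

-6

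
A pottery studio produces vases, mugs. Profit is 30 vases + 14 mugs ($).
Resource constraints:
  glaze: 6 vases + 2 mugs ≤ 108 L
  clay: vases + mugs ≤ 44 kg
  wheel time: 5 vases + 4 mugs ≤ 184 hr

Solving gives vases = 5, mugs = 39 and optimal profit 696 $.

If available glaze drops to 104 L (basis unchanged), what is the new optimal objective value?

680

At the optimum: glaze uses 108 of 108 (binding); clay uses 44 of 44 (binding); wheel time uses 181 of 184 (slack = 3).
By complementary slackness, y = 0 for the non-binding constraint.
From A_Bᵀ y = c: 6·y_glaze + 1·y_clay = 30; 2·y_glaze + 1·y_clay = 14.
Solving: y_glaze = 4, y_clay = 6.
Δz = y_glaze·Δb = 4 × (-4) = -16, so new z* = 696 − 16 = 680.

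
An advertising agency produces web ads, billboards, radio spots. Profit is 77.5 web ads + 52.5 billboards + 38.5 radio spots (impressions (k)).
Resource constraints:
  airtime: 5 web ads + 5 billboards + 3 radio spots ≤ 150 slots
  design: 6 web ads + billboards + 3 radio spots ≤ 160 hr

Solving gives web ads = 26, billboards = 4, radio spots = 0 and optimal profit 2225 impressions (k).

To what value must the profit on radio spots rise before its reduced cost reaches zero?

43.5

Check each constraint at x*: airtime 150/150 (tight); design 160/160 (tight).
From A_Bᵀ y = c: 5·y_airtime + 6·y_design = 77.5; 5·y_airtime + 1·y_design = 52.5.
This yields shadow prices y_airtime = 9.5, y_design = 5.
radio spots enters the basis when its profit ≥ yᵀa₃ = 9.5·3 + 5·3 = 43.5.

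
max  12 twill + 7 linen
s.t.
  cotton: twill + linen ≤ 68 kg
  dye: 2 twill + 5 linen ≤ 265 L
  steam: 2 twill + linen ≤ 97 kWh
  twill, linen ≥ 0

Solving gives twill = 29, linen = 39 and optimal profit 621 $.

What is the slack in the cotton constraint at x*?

cotton used = 1·29 + 1·39 = 68; slack = 68 − 68 = 0.

0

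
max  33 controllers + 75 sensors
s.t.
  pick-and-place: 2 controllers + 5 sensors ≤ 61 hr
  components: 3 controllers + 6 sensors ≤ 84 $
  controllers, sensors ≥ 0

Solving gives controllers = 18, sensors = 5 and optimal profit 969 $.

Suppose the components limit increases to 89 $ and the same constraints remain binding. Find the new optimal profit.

994

Both pick-and-place and components are binding at x*.
From A_Bᵀ y = c: 2·y_pick-and-place + 3·y_components = 33; 5·y_pick-and-place + 6·y_components = 75.
This yields shadow prices y_pick-and-place = 9, y_components = 5.
Δz = y_components·Δb = 5 × (5) = 25, so new z* = 969 + 25 = 994.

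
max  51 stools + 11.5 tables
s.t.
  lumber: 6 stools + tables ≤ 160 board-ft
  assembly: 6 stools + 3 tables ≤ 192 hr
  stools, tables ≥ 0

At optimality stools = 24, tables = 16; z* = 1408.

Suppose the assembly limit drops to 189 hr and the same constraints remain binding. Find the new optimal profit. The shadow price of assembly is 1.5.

Δb = -3, so new z* = 1408 + (1.5)·(-3) = 1408 − 4.5 = 1403.5.

1403.5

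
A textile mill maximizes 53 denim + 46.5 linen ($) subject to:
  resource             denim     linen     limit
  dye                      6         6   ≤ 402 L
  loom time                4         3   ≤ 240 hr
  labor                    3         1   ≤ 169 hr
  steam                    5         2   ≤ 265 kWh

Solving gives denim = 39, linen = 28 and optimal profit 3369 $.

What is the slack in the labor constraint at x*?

24

labor used = 3·39 + 1·28 = 145; slack = 169 − 145 = 24.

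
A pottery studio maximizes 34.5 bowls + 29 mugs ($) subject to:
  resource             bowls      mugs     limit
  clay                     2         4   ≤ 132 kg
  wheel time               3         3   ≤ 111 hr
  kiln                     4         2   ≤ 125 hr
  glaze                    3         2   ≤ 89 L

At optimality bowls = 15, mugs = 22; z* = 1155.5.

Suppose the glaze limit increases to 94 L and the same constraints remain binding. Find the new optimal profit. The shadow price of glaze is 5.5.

1183

Δb = 5, so new z* = 1155.5 + (5.5)·(5) = 1155.5 + 27.5 = 1183.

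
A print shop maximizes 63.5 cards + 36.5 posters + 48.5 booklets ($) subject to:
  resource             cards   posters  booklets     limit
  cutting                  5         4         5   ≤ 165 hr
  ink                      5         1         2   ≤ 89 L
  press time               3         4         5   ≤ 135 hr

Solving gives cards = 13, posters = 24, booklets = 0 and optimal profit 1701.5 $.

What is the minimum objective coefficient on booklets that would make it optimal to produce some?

Check each constraint at x*: cutting 161/165 (slack 4); ink 89/89 (tight); press time 135/135 (tight).
Since cutting is not tight, its dual is 0.
The binding rows give the dual system: 5·y_ink + 3·y_press time = 63.5 and 1·y_ink + 4·y_press time = 36.5.
Solving: y_ink = 8.5, y_press time = 7.
booklets enters the basis when its profit ≥ yᵀa₃ = 8.5·2 + 7·5 = 52.

52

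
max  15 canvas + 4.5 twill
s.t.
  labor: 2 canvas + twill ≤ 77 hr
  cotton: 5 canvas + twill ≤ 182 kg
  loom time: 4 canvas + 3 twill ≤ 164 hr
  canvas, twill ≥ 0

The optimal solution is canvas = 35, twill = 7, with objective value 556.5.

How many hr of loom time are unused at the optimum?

loom time used = 4·35 + 3·7 = 161; slack = 164 − 161 = 3.

3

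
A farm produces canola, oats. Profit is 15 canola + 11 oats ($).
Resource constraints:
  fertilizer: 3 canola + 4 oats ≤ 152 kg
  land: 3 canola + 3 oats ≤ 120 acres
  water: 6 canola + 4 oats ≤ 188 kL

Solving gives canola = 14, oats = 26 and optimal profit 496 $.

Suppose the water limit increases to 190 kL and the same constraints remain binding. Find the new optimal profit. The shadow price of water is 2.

500

Δb = 2, so new z* = 496 + (2)·(2) = 496 + 4 = 500.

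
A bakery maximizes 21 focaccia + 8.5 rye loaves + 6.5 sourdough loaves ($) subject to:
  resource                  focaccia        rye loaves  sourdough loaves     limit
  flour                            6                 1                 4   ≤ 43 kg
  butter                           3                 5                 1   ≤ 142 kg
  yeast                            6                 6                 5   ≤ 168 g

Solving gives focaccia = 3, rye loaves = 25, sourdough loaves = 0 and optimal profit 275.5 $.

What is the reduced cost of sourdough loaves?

At the optimum: flour uses 43 of 43 (binding); butter uses 134 of 142 (slack = 8); yeast uses 168 of 168 (binding).
Since butter is not tight, its dual is 0.
From A_Bᵀ y = c: 6·y_flour + 6·y_yeast = 21; 1·y_flour + 6·y_yeast = 8.5.
This yields shadow prices y_flour = 2.5, y_yeast = 1.
Reduced cost of sourdough loaves: c₃ − yᵀa₃ = 6.5 − (2.5·4 + 1·5) = 6.5 − 15 = -8.5.

-8.5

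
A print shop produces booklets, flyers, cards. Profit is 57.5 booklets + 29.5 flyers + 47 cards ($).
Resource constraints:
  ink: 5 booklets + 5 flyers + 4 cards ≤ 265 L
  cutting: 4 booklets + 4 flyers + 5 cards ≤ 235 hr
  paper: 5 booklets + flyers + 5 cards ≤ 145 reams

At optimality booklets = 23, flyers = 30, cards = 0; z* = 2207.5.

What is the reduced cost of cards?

At the optimum: ink uses 265 of 265 (binding); cutting uses 212 of 235 (slack = 23); paper uses 145 of 145 (binding).
By complementary slackness, y = 0 for the non-binding constraint.
Dual feasibility on the basic columns requires 5·y_ink + 5·y_paper = 57.5, 5·y_ink + 1·y_paper = 29.5.
Solving: y_ink = 4.5, y_paper = 7.
Reduced cost of cards: c₃ − yᵀa₃ = 47 − (4.5·4 + 7·5) = 47 − 53 = -6.

-6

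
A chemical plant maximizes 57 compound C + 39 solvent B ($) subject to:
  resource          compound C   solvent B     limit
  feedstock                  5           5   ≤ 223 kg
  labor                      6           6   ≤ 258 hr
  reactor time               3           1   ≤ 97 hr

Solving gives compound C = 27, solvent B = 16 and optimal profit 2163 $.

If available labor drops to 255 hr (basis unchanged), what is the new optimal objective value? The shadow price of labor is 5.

2148

Δb = -3, so new z* = 2163 + (5)·(-3) = 2163 − 15 = 2148.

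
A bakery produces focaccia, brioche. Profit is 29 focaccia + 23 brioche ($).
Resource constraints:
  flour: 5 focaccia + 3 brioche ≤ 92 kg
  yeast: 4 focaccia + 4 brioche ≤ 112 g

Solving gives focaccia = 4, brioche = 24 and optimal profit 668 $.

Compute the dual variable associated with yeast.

Both flour and yeast are binding at x*.
The binding rows give the dual system: 5·y_flour + 4·y_yeast = 29 and 3·y_flour + 4·y_yeast = 23.
→ y_flour = 3 and y_yeast = 3.5.
Shadow price of yeast = 3.5.

3.5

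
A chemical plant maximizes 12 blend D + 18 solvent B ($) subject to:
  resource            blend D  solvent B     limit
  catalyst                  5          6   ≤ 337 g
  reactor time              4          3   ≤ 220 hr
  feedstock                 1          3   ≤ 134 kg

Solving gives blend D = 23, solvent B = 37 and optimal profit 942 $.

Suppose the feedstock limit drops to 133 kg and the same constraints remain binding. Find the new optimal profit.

940

At the optimum: catalyst uses 337 of 337 (binding); reactor time uses 203 of 220 (slack = 17); feedstock uses 134 of 134 (binding).
Slack constraints have shadow price 0 (complementary slackness).
From A_Bᵀ y = c: 5·y_catalyst + 1·y_feedstock = 12; 6·y_catalyst + 3·y_feedstock = 18.
This yields shadow prices y_catalyst = 2, y_feedstock = 2.
Δz = y_feedstock·Δb = 2 × (-1) = -2, so new z* = 942 − 2 = 940.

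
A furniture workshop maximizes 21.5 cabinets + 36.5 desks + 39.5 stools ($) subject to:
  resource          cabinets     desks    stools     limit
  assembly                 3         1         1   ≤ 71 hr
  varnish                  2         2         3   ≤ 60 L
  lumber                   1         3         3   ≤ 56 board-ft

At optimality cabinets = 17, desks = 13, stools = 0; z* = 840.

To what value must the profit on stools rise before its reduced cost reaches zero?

43.5

Binding: varnish and lumber. Non-binding: assembly (7 unused).
Since assembly is not tight, its dual is 0.
Dual feasibility on the basic columns requires 2·y_varnish + 1·y_lumber = 21.5, 2·y_varnish + 3·y_lumber = 36.5.
Solving: y_varnish = 7, y_lumber = 7.5.
stools enters the basis when its profit ≥ yᵀa₃ = 7·3 + 7.5·3 = 43.5.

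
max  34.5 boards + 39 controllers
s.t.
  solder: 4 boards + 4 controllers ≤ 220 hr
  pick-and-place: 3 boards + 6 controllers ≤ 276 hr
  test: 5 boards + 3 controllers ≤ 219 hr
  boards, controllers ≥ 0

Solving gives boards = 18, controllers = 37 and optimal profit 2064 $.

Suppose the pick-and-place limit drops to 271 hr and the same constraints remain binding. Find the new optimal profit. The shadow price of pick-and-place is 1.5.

2056.5

Δb = -5, so new z* = 2064 + (1.5)·(-5) = 2064 − 7.5 = 2056.5.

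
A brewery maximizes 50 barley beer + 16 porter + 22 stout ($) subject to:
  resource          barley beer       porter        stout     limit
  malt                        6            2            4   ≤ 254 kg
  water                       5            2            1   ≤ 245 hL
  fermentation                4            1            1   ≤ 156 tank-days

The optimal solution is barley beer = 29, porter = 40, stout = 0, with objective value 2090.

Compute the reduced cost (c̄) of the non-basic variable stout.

-8

At the optimum: malt uses 254 of 254 (binding); water uses 225 of 245 (slack = 20); fermentation uses 156 of 156 (binding).
Since water is not tight, its dual is 0.
From A_Bᵀ y = c: 6·y_malt + 4·y_fermentation = 50; 2·y_malt + 1·y_fermentation = 16.
This yields shadow prices y_malt = 7, y_fermentation = 2.
Reduced cost of stout: c₃ − yᵀa₃ = 22 − (7·4 + 2·1) = 22 − 30 = -8.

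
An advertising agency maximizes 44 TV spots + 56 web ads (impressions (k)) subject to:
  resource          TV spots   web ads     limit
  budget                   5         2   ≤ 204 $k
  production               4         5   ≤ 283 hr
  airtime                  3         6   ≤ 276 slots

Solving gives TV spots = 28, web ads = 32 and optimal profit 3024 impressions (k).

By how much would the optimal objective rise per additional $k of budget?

Check each constraint at x*: budget 204/204 (tight); production 272/283 (slack 11); airtime 276/276 (tight).
Since production is not tight, its dual is 0.
From A_Bᵀ y = c: 5·y_budget + 3·y_airtime = 44; 2·y_budget + 6·y_airtime = 56.
→ y_budget = 4 and y_airtime = 8.
Shadow price of budget = 4.

4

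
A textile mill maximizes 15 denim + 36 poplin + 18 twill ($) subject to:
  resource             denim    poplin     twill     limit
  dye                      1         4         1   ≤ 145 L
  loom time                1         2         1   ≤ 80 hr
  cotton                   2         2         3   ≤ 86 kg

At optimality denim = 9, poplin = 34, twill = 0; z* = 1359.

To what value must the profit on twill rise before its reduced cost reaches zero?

Binding: dye and cotton. Non-binding: loom time (3 unused).
Slack constraints have shadow price 0 (complementary slackness).
Dual feasibility on the basic columns requires 1·y_dye + 2·y_cotton = 15, 4·y_dye + 2·y_cotton = 36.
→ y_dye = 7 and y_cotton = 4.
twill enters the basis when its profit ≥ yᵀa₃ = 7·1 + 4·3 = 19.

19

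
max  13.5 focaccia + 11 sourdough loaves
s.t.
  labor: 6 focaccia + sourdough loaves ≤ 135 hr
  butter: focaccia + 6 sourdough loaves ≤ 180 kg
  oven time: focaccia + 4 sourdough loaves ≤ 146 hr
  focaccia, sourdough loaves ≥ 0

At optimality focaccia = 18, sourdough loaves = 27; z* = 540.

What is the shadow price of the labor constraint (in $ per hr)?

At the optimum: labor uses 135 of 135 (binding); butter uses 180 of 180 (binding); oven time uses 126 of 146 (slack = 20).
Since oven time is not tight, its dual is 0.
The binding rows give the dual system: 6·y_labor + 1·y_butter = 13.5 and 1·y_labor + 6·y_butter = 11.
Solving: y_labor = 2, y_butter = 1.5.
Shadow price of labor = 2.

2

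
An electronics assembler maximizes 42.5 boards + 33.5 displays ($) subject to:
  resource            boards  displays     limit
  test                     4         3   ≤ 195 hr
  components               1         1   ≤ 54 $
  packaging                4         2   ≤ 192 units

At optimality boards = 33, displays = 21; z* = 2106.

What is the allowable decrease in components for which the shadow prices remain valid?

4.5

Binding constraints: test, components. The basis is B = [[4,3],[1,1]] with det 1.
Per unit decrease in components, x* moves by d = (3, -4).
The basis stays optimal until packaging becomes binding; allowable decrease = 4.5 $.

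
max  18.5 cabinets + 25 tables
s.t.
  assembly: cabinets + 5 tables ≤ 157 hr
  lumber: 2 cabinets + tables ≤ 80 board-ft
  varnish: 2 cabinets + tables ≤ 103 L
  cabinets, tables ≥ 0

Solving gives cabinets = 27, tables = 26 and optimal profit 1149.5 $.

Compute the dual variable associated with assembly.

3.5

Binding: assembly and lumber. Non-binding: varnish (23 unused).
Since varnish is not tight, its dual is 0.
The binding rows give the dual system: 1·y_assembly + 2·y_lumber = 18.5 and 5·y_assembly + 1·y_lumber = 25.
→ y_assembly = 3.5 and y_lumber = 7.5.
Shadow price of assembly = 3.5.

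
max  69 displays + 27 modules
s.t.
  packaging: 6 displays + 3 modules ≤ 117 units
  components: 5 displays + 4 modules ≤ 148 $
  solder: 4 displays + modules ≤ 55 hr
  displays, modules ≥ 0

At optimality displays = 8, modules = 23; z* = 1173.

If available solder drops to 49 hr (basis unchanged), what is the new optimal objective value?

1128

At the optimum: packaging uses 117 of 117 (binding); components uses 132 of 148 (slack = 16); solder uses 55 of 55 (binding).
Since components is not tight, its dual is 0.
From A_Bᵀ y = c: 6·y_packaging + 4·y_solder = 69; 3·y_packaging + 1·y_solder = 27.
→ y_packaging = 6.5 and y_solder = 7.5.
Δz = y_solder·Δb = 7.5 × (-6) = -45, so new z* = 1173 − 45 = 1128.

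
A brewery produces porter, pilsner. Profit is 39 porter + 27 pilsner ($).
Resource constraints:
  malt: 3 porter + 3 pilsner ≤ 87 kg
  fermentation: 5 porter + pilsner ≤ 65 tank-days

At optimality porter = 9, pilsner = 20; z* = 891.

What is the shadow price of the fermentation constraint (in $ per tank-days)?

Both malt and fermentation are binding at x*.
The binding rows give the dual system: 3·y_malt + 5·y_fermentation = 39 and 3·y_malt + 1·y_fermentation = 27.
Solving: y_malt = 8, y_fermentation = 3.
Shadow price of fermentation = 3.

3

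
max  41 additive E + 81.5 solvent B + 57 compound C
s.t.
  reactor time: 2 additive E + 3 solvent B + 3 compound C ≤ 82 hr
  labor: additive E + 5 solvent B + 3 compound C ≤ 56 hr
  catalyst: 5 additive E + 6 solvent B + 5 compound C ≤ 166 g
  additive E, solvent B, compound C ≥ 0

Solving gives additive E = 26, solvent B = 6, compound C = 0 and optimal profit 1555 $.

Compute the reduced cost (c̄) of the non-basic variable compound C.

-1

Check each constraint at x*: reactor time 70/82 (slack 12); labor 56/56 (tight); catalyst 166/166 (tight).
Since reactor time is not tight, its dual is 0.
Dual feasibility on the basic columns requires 1·y_labor + 5·y_catalyst = 41, 5·y_labor + 6·y_catalyst = 81.5.
This yields shadow prices y_labor = 8.5, y_catalyst = 6.5.
Reduced cost of compound C: c₃ − yᵀa₃ = 57 − (8.5·3 + 6.5·5) = 57 − 58 = -1.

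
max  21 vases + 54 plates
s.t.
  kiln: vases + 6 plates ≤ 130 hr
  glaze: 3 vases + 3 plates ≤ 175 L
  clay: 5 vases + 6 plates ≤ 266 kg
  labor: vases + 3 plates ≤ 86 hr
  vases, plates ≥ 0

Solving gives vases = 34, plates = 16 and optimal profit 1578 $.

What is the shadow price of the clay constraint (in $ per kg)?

At the optimum: kiln uses 130 of 130 (binding); glaze uses 150 of 175 (slack = 25); clay uses 266 of 266 (binding); labor uses 82 of 86 (slack = 4).
By complementary slackness, y = 0 for the non-binding constraints.
From A_Bᵀ y = c: 1·y_kiln + 5·y_clay = 21; 6·y_kiln + 6·y_clay = 54.
→ y_kiln = 6 and y_clay = 3.
Shadow price of clay = 3.

3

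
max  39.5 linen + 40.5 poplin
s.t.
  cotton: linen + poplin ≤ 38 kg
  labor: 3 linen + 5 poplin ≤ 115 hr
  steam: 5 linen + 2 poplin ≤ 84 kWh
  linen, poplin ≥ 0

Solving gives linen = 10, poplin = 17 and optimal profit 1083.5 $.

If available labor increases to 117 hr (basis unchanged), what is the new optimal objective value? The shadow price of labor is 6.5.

Δb = 2, so new z* = 1083.5 + (6.5)·(2) = 1083.5 + 13 = 1096.5.

1096.5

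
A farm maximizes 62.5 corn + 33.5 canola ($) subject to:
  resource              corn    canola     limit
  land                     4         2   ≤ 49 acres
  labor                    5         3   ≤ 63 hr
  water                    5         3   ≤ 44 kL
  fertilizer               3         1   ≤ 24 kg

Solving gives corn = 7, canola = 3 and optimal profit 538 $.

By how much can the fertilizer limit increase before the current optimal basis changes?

Binding constraints: water, fertilizer. The basis is B = [[5,3],[3,1]] with det -4.
Per unit increase in fertilizer, x* moves by d = (0.75, -1.25).
The basis stays optimal until canola reaches 0; allowable increase = 2.4 kg.

2.4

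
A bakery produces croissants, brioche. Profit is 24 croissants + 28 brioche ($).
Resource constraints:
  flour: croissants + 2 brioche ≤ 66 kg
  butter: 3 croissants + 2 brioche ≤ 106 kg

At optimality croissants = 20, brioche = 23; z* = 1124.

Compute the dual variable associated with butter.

At the optimum: flour uses 66 of 66 (binding); butter uses 106 of 106 (binding).
Dual feasibility on the basic columns requires 1·y_flour + 3·y_butter = 24, 2·y_flour + 2·y_butter = 28.
→ y_flour = 9 and y_butter = 5.
Shadow price of butter = 5.

5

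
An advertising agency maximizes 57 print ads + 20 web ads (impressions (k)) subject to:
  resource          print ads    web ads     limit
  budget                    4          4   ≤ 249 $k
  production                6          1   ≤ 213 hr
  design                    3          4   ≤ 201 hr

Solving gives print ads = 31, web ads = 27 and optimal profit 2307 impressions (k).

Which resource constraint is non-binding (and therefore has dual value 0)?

budget: 232/249 (slack 17)
production: 213/213 (binding)
design: 201/201 (binding)
By complementary slackness, a constraint with positive slack has shadow price 0 → budget.

budget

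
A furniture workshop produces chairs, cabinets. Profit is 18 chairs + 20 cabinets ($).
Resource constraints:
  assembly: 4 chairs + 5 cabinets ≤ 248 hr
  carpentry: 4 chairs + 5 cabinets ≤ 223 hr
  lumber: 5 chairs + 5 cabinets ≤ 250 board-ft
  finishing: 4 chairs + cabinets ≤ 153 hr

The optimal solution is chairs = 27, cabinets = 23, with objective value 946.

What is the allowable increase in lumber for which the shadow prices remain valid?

6.875

Binding constraints: carpentry, lumber. The basis is B = [[4,5],[5,5]] with det -5.
Per unit increase in lumber, x* moves by d = (1, -0.8).
The basis stays optimal until finishing becomes binding; allowable increase = 6.875 board-ft.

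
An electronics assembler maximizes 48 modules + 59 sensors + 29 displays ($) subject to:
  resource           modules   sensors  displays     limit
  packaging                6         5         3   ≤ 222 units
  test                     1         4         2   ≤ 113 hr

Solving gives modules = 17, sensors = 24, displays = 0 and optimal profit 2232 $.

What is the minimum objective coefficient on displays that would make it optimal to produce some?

Check each constraint at x*: packaging 222/222 (tight); test 113/113 (tight).
The binding rows give the dual system: 6·y_packaging + 1·y_test = 48 and 5·y_packaging + 4·y_test = 59.
Solving: y_packaging = 7, y_test = 6.
displays enters the basis when its profit ≥ yᵀa₃ = 7·3 + 6·2 = 33.

33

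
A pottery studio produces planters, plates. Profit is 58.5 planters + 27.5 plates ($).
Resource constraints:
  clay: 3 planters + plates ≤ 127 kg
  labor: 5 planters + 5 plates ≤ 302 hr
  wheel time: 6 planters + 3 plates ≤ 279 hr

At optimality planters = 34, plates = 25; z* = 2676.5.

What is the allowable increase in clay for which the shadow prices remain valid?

Binding constraints: clay, wheel time. The basis is B = [[3,1],[6,3]] with det 3.
Per unit increase in clay, x* moves by d = (1, -2).
The basis stays optimal until plates reaches 0; allowable increase = 12.5 kg.

12.5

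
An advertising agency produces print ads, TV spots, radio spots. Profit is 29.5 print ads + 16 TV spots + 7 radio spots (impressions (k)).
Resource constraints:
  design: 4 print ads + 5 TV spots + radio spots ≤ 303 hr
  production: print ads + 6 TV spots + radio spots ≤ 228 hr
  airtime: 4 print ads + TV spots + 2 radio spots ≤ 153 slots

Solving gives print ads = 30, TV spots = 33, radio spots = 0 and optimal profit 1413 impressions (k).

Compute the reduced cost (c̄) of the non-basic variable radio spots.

-8.5

Check each constraint at x*: design 285/303 (slack 18); production 228/228 (tight); airtime 153/153 (tight).
By complementary slackness, y = 0 for the non-binding constraint.
Dual feasibility on the basic columns requires 1·y_production + 4·y_airtime = 29.5, 6·y_production + 1·y_airtime = 16.
This yields shadow prices y_production = 1.5, y_airtime = 7.
Reduced cost of radio spots: c₃ − yᵀa₃ = 7 − (1.5·1 + 7·2) = 7 − 15.5 = -8.5.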